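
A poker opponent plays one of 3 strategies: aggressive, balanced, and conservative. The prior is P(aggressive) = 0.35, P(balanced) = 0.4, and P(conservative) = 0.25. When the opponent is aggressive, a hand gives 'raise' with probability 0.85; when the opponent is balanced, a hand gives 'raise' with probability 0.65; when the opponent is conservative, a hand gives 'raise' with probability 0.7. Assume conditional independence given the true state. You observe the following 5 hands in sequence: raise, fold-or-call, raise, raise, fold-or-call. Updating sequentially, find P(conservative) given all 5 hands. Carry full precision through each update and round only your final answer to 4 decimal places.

After 'raise': normaliser = 0.85·0.3500 + 0.65·0.4000 + 0.7·0.2500; P(aggressive) ≈ 0.4061, P(balanced) ≈ 0.3549, P(conservative) ≈ 0.2389
After 'fold-or-call': normaliser = 0.15·0.4061 + 0.35·0.3549 + 0.3·0.2389; P(aggressive) ≈ 0.2372, P(balanced) ≈ 0.4837, P(conservative) ≈ 0.2791
After 'raise': normaliser = 0.85·0.2372 + 0.65·0.4837 + 0.7·0.2791; P(aggressive) ≈ 0.2834, P(balanced) ≈ 0.4420, P(conservative) ≈ 0.2746
After 'raise': normaliser = 0.85·0.2834 + 0.65·0.4420 + 0.7·0.2746; P(aggressive) ≈ 0.3344, P(balanced) ≈ 0.3988, P(conservative) ≈ 0.2668
After 'fold-or-call': normaliser = 0.15·0.3344 + 0.35·0.3988 + 0.3·0.2668; P(aggressive) ≈ 0.1859, P(balanced) ≈ 0.5174, P(conservative) ≈ 0.2967

0.2967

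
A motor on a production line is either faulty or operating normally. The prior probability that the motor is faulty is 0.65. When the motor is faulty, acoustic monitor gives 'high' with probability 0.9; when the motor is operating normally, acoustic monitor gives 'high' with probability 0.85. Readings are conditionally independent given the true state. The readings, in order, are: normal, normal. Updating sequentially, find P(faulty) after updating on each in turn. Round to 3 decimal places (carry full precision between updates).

0.452

Each posterior becomes the prior for the next update.
After 'normal': P(faulty) = 0.1·0.6500 / (0.1·0.6500 + 0.15·0.3500) ≈ 0.5532
After 'normal': P(faulty) = 0.1·0.5532 / (0.1·0.5532 + 0.15·0.4468) ≈ 0.4522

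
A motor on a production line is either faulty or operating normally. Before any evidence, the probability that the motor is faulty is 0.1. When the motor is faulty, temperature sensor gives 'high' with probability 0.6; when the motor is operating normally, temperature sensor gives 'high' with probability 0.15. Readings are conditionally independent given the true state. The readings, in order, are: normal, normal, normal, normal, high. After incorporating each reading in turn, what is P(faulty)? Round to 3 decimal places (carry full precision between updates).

Apply Bayes' rule sequentially, carrying P(faulty) forward.
After 'normal': P(faulty) = 0.4·0.1000 / (0.4·0.1000 + 0.85·0.9000) ≈ 0.0497
After 'normal': P(faulty) = 0.4·0.0497 / (0.4·0.0497 + 0.85·0.9503) ≈ 0.0240
After 'normal': P(faulty) = 0.4·0.0240 / (0.4·0.0240 + 0.85·0.9760) ≈ 0.0114
After 'normal': P(faulty) = 0.4·0.0114 / (0.4·0.0114 + 0.85·0.9886) ≈ 0.0054
After 'high': P(faulty) = 0.6·0.0054 / (0.6·0.0054 + 0.15·0.9946) ≈ 0.0213

0.021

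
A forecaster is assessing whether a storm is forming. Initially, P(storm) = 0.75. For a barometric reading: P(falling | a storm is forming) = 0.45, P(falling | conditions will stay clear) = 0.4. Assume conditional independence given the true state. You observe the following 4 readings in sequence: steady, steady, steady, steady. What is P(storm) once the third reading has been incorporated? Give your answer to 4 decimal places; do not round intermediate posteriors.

Apply Bayes' rule sequentially, carrying P(storm) forward.
After 'steady': P(storm) = 0.55·0.7500 / (0.55·0.7500 + 0.6·0.2500) ≈ 0.7333
After 'steady': P(storm) = 0.55·0.7333 / (0.55·0.7333 + 0.6·0.2667) ≈ 0.7160
After 'steady': P(storm) = 0.55·0.7160 / (0.55·0.7160 + 0.6·0.2840) ≈ 0.6980

0.6980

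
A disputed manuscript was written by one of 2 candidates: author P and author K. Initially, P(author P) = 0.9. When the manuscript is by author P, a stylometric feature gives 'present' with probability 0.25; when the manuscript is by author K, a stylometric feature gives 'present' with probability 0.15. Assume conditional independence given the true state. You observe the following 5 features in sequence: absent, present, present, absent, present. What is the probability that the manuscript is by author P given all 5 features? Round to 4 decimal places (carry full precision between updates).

0.9701

Apply Bayes' rule sequentially, carrying P(author P) forward.
After 'absent': P(author P) = 0.75·0.9000 / (0.75·0.9000 + 0.85·0.1000) ≈ 0.8882
After 'present': P(author P) = 0.25·0.8882 / (0.25·0.8882 + 0.15·0.1118) ≈ 0.9298
After 'present': P(author P) = 0.25·0.9298 / (0.25·0.9298 + 0.15·0.0702) ≈ 0.9566
After 'absent': P(author P) = 0.75·0.9566 / (0.75·0.9566 + 0.85·0.0434) ≈ 0.9511
After 'present': P(author P) = 0.25·0.9511 / (0.25·0.9511 + 0.15·0.0489) ≈ 0.9701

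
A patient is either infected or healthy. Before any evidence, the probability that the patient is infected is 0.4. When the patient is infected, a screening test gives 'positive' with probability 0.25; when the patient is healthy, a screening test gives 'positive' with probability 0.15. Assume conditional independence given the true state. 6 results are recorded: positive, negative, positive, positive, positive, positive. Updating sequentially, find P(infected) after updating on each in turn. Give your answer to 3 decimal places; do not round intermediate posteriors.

0.883

After 'positive': P(infected) = 0.25·0.4000 / (0.25·0.4000 + 0.15·0.6000) ≈ 0.5263
After 'negative': P(infected) = 0.75·0.5263 / (0.75·0.5263 + 0.85·0.4737) ≈ 0.4950
After 'positive': P(infected) = 0.25·0.4950 / (0.25·0.4950 + 0.15·0.5050) ≈ 0.6203
After 'positive': P(infected) = 0.25·0.6203 / (0.25·0.6203 + 0.15·0.3797) ≈ 0.7314
After 'positive': P(infected) = 0.25·0.7314 / (0.25·0.7314 + 0.15·0.2686) ≈ 0.8195
After 'positive': P(infected) = 0.25·0.8195 / (0.25·0.8195 + 0.15·0.1805) ≈ 0.8832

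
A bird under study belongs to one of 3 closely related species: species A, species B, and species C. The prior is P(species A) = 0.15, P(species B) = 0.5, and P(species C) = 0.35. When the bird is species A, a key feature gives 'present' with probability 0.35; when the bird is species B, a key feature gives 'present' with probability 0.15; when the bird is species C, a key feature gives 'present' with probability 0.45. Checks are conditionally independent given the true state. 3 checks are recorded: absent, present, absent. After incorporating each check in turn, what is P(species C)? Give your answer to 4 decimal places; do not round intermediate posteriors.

After 'absent': normaliser = 0.65·0.1500 + 0.85·0.5000 + 0.55·0.3500; P(species A) ≈ 0.1364, P(species B) ≈ 0.5944, P(species C) ≈ 0.2692
After 'present': normaliser = 0.35·0.1364 + 0.15·0.5944 + 0.45·0.2692; P(species A) ≈ 0.1850, P(species B) ≈ 0.3455, P(species C) ≈ 0.4695
After 'absent': normaliser = 0.65·0.1850 + 0.85·0.3455 + 0.55·0.4695; P(species A) ≈ 0.1789, P(species B) ≈ 0.4370, P(species C) ≈ 0.3842

0.3842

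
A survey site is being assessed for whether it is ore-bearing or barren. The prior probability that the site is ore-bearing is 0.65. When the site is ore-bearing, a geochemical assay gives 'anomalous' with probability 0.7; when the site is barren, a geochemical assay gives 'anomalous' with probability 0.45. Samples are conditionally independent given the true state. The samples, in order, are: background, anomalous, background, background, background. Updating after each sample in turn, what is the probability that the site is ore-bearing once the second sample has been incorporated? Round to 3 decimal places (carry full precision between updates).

0.612

Apply Bayes' rule sequentially, carrying P(ore) forward.
After 'background': P(ore) = 0.3·0.6500 / (0.3·0.6500 + 0.55·0.3500) ≈ 0.5032
After 'anomalous': P(ore) = 0.7·0.5032 / (0.7·0.5032 + 0.45·0.4968) ≈ 0.6118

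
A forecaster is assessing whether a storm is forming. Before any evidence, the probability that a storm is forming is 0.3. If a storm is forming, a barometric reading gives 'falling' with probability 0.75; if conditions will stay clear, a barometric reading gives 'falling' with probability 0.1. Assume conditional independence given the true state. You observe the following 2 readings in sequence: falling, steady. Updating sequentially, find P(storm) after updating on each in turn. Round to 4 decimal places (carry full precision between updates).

0.4717

After 'falling': P(storm) = 0.75·0.3000 / (0.75·0.3000 + 0.1·0.7000) ≈ 0.7627
After 'steady': P(storm) = 0.25·0.7627 / (0.25·0.7627 + 0.9·0.2373) ≈ 0.4717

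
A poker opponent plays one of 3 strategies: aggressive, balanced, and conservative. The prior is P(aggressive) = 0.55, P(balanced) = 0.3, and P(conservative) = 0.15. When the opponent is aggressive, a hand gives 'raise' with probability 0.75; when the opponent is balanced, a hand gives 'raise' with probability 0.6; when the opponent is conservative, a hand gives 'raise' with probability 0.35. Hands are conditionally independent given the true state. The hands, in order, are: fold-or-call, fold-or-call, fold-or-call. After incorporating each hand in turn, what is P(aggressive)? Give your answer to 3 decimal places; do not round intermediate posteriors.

0.125

After 'fold-or-call': normaliser = 0.25·0.5500 + 0.4·0.3000 + 0.65·0.1500; P(aggressive) ≈ 0.3873, P(balanced) ≈ 0.3380, P(conservative) ≈ 0.2746
After 'fold-or-call': normaliser = 0.25·0.3873 + 0.4·0.3380 + 0.65·0.2746; P(aggressive) ≈ 0.2358, P(balanced) ≈ 0.3293, P(conservative) ≈ 0.4348
After 'fold-or-call': normaliser = 0.25·0.2358 + 0.4·0.3293 + 0.65·0.4348; P(aggressive) ≈ 0.1246, P(balanced) ≈ 0.2783, P(conservative) ≈ 0.5971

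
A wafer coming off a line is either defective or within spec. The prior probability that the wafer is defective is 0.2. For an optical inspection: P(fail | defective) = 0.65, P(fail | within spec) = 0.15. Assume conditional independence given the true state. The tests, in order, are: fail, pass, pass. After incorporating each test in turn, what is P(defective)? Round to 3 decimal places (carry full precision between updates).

0.155

Apply Bayes' rule sequentially, carrying P(defective) forward.
After 'fail': P(defective) = 0.65·0.2000 / (0.65·0.2000 + 0.15·0.8000) ≈ 0.5200
After 'pass': P(defective) = 0.35·0.5200 / (0.35·0.5200 + 0.85·0.4800) ≈ 0.3085
After 'pass': P(defective) = 0.35·0.3085 / (0.35·0.3085 + 0.85·0.6915) ≈ 0.1552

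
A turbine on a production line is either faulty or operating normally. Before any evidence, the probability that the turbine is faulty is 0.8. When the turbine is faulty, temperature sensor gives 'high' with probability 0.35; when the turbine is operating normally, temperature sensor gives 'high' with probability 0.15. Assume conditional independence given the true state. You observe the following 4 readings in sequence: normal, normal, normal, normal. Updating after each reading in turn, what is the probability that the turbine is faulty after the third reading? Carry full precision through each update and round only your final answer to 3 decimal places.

0.641

Each posterior becomes the prior for the next update.
After 'normal': P(faulty) = 0.65·0.8000 / (0.65·0.8000 + 0.85·0.2000) ≈ 0.7536
After 'normal': P(faulty) = 0.65·0.7536 / (0.65·0.7536 + 0.85·0.2464) ≈ 0.7005
After 'normal': P(faulty) = 0.65·0.7005 / (0.65·0.7005 + 0.85·0.2995) ≈ 0.6414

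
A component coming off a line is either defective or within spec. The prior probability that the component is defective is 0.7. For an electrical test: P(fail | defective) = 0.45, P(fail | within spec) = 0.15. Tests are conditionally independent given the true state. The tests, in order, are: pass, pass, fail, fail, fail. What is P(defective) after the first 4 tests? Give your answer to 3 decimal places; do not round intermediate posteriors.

0.898

After 'pass': P(defective) = 0.55·0.7000 / (0.55·0.7000 + 0.85·0.3000) ≈ 0.6016
After 'pass': P(defective) = 0.55·0.6016 / (0.55·0.6016 + 0.85·0.3984) ≈ 0.4942
After 'fail': P(defective) = 0.45·0.4942 / (0.45·0.4942 + 0.15·0.5058) ≈ 0.7456
After 'fail': P(defective) = 0.45·0.7456 / (0.45·0.7456 + 0.15·0.2544) ≈ 0.8979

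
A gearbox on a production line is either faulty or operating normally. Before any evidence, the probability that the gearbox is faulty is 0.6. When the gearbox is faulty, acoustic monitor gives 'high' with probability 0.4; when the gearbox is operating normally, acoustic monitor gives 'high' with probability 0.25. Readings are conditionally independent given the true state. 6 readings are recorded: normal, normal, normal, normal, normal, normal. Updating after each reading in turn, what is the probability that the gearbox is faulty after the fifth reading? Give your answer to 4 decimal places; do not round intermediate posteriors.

0.3295

After 'normal': P(faulty) = 0.6·0.6000 / (0.6·0.6000 + 0.75·0.4000) ≈ 0.5455
After 'normal': P(faulty) = 0.6·0.5455 / (0.6·0.5455 + 0.75·0.4545) ≈ 0.4898
After 'normal': P(faulty) = 0.6·0.4898 / (0.6·0.4898 + 0.75·0.5102) ≈ 0.4344
After 'normal': P(faulty) = 0.6·0.4344 / (0.6·0.4344 + 0.75·0.5656) ≈ 0.3806
After 'normal': P(faulty) = 0.6·0.3806 / (0.6·0.3806 + 0.75·0.6194) ≈ 0.3295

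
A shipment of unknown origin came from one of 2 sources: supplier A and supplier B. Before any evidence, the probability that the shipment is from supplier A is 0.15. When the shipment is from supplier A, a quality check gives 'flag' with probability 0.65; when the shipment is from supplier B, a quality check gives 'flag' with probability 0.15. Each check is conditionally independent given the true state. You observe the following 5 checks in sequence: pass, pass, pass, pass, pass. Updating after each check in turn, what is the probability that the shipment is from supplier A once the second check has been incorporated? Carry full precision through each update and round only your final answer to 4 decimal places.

After 'pass': P(supplier A) = 0.35·0.1500 / (0.35·0.1500 + 0.85·0.8500) ≈ 0.0677
After 'pass': P(supplier A) = 0.35·0.0677 / (0.35·0.0677 + 0.85·0.9323) ≈ 0.0291

0.0291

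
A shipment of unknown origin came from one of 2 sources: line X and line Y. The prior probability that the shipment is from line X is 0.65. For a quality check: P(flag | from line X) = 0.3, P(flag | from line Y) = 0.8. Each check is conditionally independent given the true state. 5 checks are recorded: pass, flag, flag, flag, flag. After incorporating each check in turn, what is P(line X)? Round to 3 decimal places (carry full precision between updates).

0.114

After 'pass': P(line X) = 0.7·0.6500 / (0.7·0.6500 + 0.2·0.3500) ≈ 0.8667
After 'flag': P(line X) = 0.3·0.8667 / (0.3·0.8667 + 0.8·0.1333) ≈ 0.7091
After 'flag': P(line X) = 0.3·0.7091 / (0.3·0.7091 + 0.8·0.2909) ≈ 0.4776
After 'flag': P(line X) = 0.3·0.4776 / (0.3·0.4776 + 0.8·0.5224) ≈ 0.2553
After 'flag': P(line X) = 0.3·0.2553 / (0.3·0.2553 + 0.8·0.7447) ≈ 0.1139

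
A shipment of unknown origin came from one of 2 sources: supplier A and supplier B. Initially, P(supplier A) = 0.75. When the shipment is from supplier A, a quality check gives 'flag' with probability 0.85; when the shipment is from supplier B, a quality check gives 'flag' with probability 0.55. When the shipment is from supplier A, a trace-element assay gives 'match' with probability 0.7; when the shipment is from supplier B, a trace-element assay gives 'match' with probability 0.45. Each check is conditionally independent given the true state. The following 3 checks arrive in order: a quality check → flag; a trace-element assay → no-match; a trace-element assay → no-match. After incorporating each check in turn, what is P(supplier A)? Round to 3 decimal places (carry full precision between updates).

0.580

After a quality check='flag': P(supplier A) = 0.85·0.7500 / (0.85·0.7500 + 0.55·0.2500) ≈ 0.8226
After a trace-element assay='no-match': P(supplier A) = 0.3·0.8226 / (0.3·0.8226 + 0.55·0.1774) ≈ 0.7166
After a trace-element assay='no-match': P(supplier A) = 0.3·0.7166 / (0.3·0.7166 + 0.55·0.2834) ≈ 0.5797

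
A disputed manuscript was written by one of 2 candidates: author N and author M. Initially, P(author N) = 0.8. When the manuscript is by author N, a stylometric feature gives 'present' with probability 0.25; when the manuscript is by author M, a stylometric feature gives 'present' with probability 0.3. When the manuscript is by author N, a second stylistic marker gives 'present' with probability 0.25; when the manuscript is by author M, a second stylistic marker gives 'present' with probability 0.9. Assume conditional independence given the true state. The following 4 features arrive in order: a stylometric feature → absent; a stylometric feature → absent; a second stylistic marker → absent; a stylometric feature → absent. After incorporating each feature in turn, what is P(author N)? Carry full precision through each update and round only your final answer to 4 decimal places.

Each posterior becomes the prior for the next update.
After a stylometric feature='absent': P(author N) = 0.75·0.8000 / (0.75·0.8000 + 0.7·0.2000) ≈ 0.8108
After a stylometric feature='absent': P(author N) = 0.75·0.8108 / (0.75·0.8108 + 0.7·0.1892) ≈ 0.8212
After a second stylistic marker='absent': P(author N) = 0.75·0.8212 / (0.75·0.8212 + 0.1·0.1788) ≈ 0.9718
After a stylometric feature='absent': P(author N) = 0.75·0.9718 / (0.75·0.9718 + 0.7·0.0282) ≈ 0.9736

0.9736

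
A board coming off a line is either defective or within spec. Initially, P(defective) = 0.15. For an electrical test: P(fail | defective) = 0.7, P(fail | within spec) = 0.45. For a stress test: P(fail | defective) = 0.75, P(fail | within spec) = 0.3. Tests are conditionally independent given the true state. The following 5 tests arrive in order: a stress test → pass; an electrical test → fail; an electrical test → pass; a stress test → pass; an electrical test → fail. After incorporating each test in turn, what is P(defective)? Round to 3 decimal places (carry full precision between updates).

Each posterior becomes the prior for the next update.
After a stress test='pass': P(defective) = 0.25·0.1500 / (0.25·0.1500 + 0.7·0.8500) ≈ 0.0593
After an electrical test='fail': P(defective) = 0.7·0.0593 / (0.7·0.0593 + 0.45·0.9407) ≈ 0.0893
After an electrical test='pass': P(defective) = 0.3·0.0893 / (0.3·0.0893 + 0.55·0.9107) ≈ 0.0508
After a stress test='pass': P(defective) = 0.25·0.0508 / (0.25·0.0508 + 0.7·0.9492) ≈ 0.0187
After an electrical test='fail': P(defective) = 0.7·0.0187 / (0.7·0.0187 + 0.45·0.9813) ≈ 0.0289

0.029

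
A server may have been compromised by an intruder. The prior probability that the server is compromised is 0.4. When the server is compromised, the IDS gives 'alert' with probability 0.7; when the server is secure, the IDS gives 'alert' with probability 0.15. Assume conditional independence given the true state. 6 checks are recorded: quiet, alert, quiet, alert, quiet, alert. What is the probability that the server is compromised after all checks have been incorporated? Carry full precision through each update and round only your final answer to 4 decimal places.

Each posterior becomes the prior for the next update.
After 'quiet': P(compromised) = 0.3·0.4000 / (0.3·0.4000 + 0.85·0.6000) ≈ 0.1905
After 'alert': P(compromised) = 0.7·0.1905 / (0.7·0.1905 + 0.15·0.8095) ≈ 0.5234
After 'quiet': P(compromised) = 0.3·0.5234 / (0.3·0.5234 + 0.85·0.4766) ≈ 0.2793
After 'alert': P(compromised) = 0.7·0.2793 / (0.7·0.2793 + 0.15·0.7207) ≈ 0.6439
After 'quiet': P(compromised) = 0.3·0.6439 / (0.3·0.6439 + 0.85·0.3561) ≈ 0.3896
After 'alert': P(compromised) = 0.7·0.3896 / (0.7·0.3896 + 0.15·0.6104) ≈ 0.7487

0.7487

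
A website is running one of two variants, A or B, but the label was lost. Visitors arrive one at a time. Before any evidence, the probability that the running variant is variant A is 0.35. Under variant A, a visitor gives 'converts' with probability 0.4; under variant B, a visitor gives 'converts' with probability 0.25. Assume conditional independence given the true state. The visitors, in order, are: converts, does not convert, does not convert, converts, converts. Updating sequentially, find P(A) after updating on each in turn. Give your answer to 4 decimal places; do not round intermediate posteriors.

0.5853

After 'converts': P(A) = 0.4·0.3500 / (0.4·0.3500 + 0.25·0.6500) ≈ 0.4628
After 'does not convert': P(A) = 0.6·0.4628 / (0.6·0.4628 + 0.75·0.5372) ≈ 0.4080
After 'does not convert': P(A) = 0.6·0.4080 / (0.6·0.4080 + 0.75·0.5920) ≈ 0.3554
After 'converts': P(A) = 0.4·0.3554 / (0.4·0.3554 + 0.25·0.6446) ≈ 0.4687
After 'converts': P(A) = 0.4·0.4687 / (0.4·0.4687 + 0.25·0.5313) ≈ 0.5853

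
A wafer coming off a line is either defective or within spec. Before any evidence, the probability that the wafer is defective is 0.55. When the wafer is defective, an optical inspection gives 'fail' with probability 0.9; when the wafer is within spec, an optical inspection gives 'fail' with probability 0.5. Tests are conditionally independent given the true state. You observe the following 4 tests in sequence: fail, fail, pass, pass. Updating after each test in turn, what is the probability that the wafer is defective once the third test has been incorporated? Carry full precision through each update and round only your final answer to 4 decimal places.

0.4420

After 'fail': P(defective) = 0.9·0.5500 / (0.9·0.5500 + 0.5·0.4500) ≈ 0.6875
After 'fail': P(defective) = 0.9·0.6875 / (0.9·0.6875 + 0.5·0.3125) ≈ 0.7984
After 'pass': P(defective) = 0.1·0.7984 / (0.1·0.7984 + 0.5·0.2016) ≈ 0.4420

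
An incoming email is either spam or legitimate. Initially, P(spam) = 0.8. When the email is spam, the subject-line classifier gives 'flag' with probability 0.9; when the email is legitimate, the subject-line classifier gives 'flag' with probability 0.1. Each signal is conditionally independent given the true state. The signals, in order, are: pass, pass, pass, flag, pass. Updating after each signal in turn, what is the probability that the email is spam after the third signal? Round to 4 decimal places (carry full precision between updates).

Apply Bayes' rule sequentially, carrying P(spam) forward.
After 'pass': P(spam) = 0.1·0.8000 / (0.1·0.8000 + 0.9·0.2000) ≈ 0.3077
After 'pass': P(spam) = 0.1·0.3077 / (0.1·0.3077 + 0.9·0.6923) ≈ 0.0471
After 'pass': P(spam) = 0.1·0.0471 / (0.1·0.0471 + 0.9·0.9529) ≈ 0.0055

0.0055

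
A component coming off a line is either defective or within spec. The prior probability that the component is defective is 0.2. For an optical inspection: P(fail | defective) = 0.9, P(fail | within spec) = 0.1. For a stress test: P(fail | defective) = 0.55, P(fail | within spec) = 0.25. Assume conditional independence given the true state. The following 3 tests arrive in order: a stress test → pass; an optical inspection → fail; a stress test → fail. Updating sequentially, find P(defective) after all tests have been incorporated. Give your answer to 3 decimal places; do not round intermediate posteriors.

0.748

Each posterior becomes the prior for the next update.
After a stress test='pass': P(defective) = 0.45·0.2000 / (0.45·0.2000 + 0.75·0.8000) ≈ 0.1304
After an optical inspection='fail': P(defective) = 0.9·0.1304 / (0.9·0.1304 + 0.1·0.8696) ≈ 0.5745
After a stress test='fail': P(defective) = 0.55·0.5745 / (0.55·0.5745 + 0.25·0.4255) ≈ 0.7481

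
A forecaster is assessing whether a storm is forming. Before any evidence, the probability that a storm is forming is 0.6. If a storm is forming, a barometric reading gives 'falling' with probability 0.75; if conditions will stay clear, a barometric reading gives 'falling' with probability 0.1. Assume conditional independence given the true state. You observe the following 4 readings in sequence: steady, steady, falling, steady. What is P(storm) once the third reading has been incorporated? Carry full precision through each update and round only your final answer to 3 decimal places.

0.465

Each posterior becomes the prior for the next update.
After 'steady': P(storm) = 0.25·0.6000 / (0.25·0.6000 + 0.9·0.4000) ≈ 0.2941
After 'steady': P(storm) = 0.25·0.2941 / (0.25·0.2941 + 0.9·0.7059) ≈ 0.1037
After 'falling': P(storm) = 0.75·0.1037 / (0.75·0.1037 + 0.1·0.8963) ≈ 0.4647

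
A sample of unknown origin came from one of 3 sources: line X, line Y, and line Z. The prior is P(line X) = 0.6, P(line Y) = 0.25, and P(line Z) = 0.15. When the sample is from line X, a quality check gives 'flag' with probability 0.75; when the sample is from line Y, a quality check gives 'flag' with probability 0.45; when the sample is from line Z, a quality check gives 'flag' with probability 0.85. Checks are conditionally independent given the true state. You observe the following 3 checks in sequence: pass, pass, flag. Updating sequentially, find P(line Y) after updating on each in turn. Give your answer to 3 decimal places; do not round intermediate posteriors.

0.523

After 'pass': normaliser = 0.25·0.6000 + 0.55·0.2500 + 0.15·0.1500; P(line X) ≈ 0.4839, P(line Y) ≈ 0.4435, P(line Z) ≈ 0.0726
After 'pass': normaliser = 0.25·0.4839 + 0.55·0.4435 + 0.15·0.0726; P(line X) ≈ 0.3219, P(line Y) ≈ 0.6491, P(line Z) ≈ 0.0290
After 'flag': normaliser = 0.75·0.3219 + 0.45·0.6491 + 0.85·0.0290; P(line X) ≈ 0.4325, P(line Y) ≈ 0.5234, P(line Z) ≈ 0.0441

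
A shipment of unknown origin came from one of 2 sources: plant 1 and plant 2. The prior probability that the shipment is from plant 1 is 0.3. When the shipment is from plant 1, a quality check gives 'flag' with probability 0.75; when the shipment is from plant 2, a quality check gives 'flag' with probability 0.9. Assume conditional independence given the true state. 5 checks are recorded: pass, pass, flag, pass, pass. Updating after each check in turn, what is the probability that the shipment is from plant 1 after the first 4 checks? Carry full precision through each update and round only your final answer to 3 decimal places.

0.848

Apply Bayes' rule sequentially, carrying P(plant 1) forward.
After 'pass': P(plant 1) = 0.25·0.3000 / (0.25·0.3000 + 0.1·0.7000) ≈ 0.5172
After 'pass': P(plant 1) = 0.25·0.5172 / (0.25·0.5172 + 0.1·0.4828) ≈ 0.7282
After 'flag': P(plant 1) = 0.75·0.7282 / (0.75·0.7282 + 0.9·0.2718) ≈ 0.6906
After 'pass': P(plant 1) = 0.25·0.6906 / (0.25·0.6906 + 0.1·0.3094) ≈ 0.8480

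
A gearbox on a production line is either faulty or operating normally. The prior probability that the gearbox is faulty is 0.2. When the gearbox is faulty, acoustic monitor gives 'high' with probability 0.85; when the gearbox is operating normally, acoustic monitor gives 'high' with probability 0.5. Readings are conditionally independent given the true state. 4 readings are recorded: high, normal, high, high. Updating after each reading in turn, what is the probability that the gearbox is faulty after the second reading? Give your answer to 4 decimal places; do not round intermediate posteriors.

0.1131

After 'high': P(faulty) = 0.85·0.2000 / (0.85·0.2000 + 0.5·0.8000) ≈ 0.2982
After 'normal': P(faulty) = 0.15·0.2982 / (0.15·0.2982 + 0.5·0.7018) ≈ 0.1131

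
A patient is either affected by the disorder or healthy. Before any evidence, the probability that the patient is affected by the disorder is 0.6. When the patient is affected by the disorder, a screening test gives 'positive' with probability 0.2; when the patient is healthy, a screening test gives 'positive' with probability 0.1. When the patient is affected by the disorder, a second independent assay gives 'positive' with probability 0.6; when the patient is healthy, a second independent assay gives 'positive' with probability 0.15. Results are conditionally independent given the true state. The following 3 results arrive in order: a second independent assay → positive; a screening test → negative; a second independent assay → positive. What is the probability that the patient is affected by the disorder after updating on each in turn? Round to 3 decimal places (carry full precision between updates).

0.955

After a second independent assay='positive': P(affected) = 0.6·0.6000 / (0.6·0.6000 + 0.15·0.4000) ≈ 0.8571
After a screening test='negative': P(affected) = 0.8·0.8571 / (0.8·0.8571 + 0.9·0.1429) ≈ 0.8421
After a second independent assay='positive': P(affected) = 0.6·0.8421 / (0.6·0.8421 + 0.15·0.1579) ≈ 0.9552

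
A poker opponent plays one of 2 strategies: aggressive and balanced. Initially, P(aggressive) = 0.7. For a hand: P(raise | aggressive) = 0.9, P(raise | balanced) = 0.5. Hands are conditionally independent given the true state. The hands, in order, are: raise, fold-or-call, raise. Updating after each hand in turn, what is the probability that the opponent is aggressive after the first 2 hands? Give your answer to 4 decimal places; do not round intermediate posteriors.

0.4565

After 'raise': P(aggressive) = 0.9·0.7000 / (0.9·0.7000 + 0.5·0.3000) ≈ 0.8077
After 'fold-or-call': P(aggressive) = 0.1·0.8077 / (0.1·0.8077 + 0.5·0.1923) ≈ 0.4565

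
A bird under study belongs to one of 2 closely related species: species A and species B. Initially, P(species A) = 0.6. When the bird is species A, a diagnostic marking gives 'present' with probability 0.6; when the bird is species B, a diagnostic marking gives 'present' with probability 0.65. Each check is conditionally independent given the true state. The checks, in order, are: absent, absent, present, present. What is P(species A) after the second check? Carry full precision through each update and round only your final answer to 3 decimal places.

After 'absent': P(species A) = 0.4·0.6000 / (0.4·0.6000 + 0.35·0.4000) ≈ 0.6316
After 'absent': P(species A) = 0.4·0.6316 / (0.4·0.6316 + 0.35·0.3684) ≈ 0.6621

0.662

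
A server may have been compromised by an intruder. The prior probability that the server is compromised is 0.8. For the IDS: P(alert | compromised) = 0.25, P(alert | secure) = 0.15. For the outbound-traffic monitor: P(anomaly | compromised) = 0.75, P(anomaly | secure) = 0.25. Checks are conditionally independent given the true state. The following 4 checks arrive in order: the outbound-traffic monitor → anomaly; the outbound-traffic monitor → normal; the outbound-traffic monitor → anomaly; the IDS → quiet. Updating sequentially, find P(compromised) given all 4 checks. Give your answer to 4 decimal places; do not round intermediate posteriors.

After the outbound-traffic monitor='anomaly': P(compromised) = 0.75·0.8000 / (0.75·0.8000 + 0.25·0.2000) ≈ 0.9231
After the outbound-traffic monitor='normal': P(compromised) = 0.25·0.9231 / (0.25·0.9231 + 0.75·0.0769) ≈ 0.8000
After the outbound-traffic monitor='anomaly': P(compromised) = 0.75·0.8000 / (0.75·0.8000 + 0.25·0.2000) ≈ 0.9231
After the IDS='quiet': P(compromised) = 0.75·0.9231 / (0.75·0.9231 + 0.85·0.0769) ≈ 0.9137

0.9137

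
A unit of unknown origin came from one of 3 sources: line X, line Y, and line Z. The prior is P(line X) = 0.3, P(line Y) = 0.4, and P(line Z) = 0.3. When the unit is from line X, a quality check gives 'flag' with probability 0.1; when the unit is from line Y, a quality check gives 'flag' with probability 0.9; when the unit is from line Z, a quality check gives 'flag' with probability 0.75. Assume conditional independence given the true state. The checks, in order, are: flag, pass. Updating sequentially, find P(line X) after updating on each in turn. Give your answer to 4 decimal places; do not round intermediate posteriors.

0.2264

After 'flag': normaliser = 0.1·0.3000 + 0.9·0.4000 + 0.75·0.3000; P(line X) ≈ 0.0488, P(line Y) ≈ 0.5854, P(line Z) ≈ 0.3659
After 'pass': normaliser = 0.9·0.0488 + 0.1·0.5854 + 0.25·0.3659; P(line X) ≈ 0.2264, P(line Y) ≈ 0.3019, P(line Z) ≈ 0.4717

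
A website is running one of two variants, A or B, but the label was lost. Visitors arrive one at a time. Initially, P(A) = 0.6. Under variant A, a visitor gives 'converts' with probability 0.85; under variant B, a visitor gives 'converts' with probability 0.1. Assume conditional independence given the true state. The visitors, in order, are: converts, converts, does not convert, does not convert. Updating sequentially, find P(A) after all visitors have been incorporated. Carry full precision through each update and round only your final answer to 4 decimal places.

After 'converts': P(A) = 0.85·0.6000 / (0.85·0.6000 + 0.1·0.4000) ≈ 0.9273
After 'converts': P(A) = 0.85·0.9273 / (0.85·0.9273 + 0.1·0.0727) ≈ 0.9909
After 'does not convert': P(A) = 0.15·0.9909 / (0.15·0.9909 + 0.9·0.0091) ≈ 0.9475
After 'does not convert': P(A) = 0.15·0.9475 / (0.15·0.9475 + 0.9·0.0525) ≈ 0.7506

0.7506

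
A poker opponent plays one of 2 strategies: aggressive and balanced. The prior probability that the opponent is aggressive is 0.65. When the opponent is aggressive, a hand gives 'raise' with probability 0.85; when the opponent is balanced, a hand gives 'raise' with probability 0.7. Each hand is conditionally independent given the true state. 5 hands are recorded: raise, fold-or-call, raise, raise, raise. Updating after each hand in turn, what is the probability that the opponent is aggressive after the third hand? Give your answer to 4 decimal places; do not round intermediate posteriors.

0.5779

After 'raise': P(aggressive) = 0.85·0.6500 / (0.85·0.6500 + 0.7·0.3500) ≈ 0.6928
After 'fold-or-call': P(aggressive) = 0.15·0.6928 / (0.15·0.6928 + 0.3·0.3072) ≈ 0.5300
After 'raise': P(aggressive) = 0.85·0.5300 / (0.85·0.5300 + 0.7·0.4700) ≈ 0.5779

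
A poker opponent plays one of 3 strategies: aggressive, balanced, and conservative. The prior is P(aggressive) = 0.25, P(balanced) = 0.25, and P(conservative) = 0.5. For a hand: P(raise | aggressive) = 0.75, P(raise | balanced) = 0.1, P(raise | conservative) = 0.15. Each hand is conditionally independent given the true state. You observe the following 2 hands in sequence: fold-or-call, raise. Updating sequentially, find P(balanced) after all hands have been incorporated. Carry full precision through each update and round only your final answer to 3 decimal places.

After 'fold-or-call': normaliser = 0.25·0.2500 + 0.9·0.2500 + 0.85·0.5000; P(aggressive) ≈ 0.0877, P(balanced) ≈ 0.3158, P(conservative) ≈ 0.5965
After 'raise': normaliser = 0.75·0.0877 + 0.1·0.3158 + 0.15·0.5965; P(aggressive) ≈ 0.3521, P(balanced) ≈ 0.1690, P(conservative) ≈ 0.4789

0.169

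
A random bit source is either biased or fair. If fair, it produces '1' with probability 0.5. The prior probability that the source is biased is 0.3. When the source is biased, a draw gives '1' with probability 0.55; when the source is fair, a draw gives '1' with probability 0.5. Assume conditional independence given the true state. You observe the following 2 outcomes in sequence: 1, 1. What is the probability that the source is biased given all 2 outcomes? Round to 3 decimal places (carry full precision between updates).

0.341

Each posterior becomes the prior for the next update.
After '1': P(biased) = 0.55·0.3000 / (0.55·0.3000 + 0.5·0.7000) ≈ 0.3204
After '1': P(biased) = 0.55·0.3204 / (0.55·0.3204 + 0.5·0.6796) ≈ 0.3415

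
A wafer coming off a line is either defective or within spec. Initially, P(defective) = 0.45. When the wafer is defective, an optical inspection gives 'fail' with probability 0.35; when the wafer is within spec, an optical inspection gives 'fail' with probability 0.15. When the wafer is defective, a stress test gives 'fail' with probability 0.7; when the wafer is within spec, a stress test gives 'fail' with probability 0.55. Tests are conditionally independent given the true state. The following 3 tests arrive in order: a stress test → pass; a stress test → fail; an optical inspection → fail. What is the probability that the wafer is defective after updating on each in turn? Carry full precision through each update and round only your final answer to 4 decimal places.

0.6183

After a stress test='pass': P(defective) = 0.3·0.4500 / (0.3·0.4500 + 0.45·0.5500) ≈ 0.3529
After a stress test='fail': P(defective) = 0.7·0.3529 / (0.7·0.3529 + 0.55·0.6471) ≈ 0.4098
After an optical inspection='fail': P(defective) = 0.35·0.4098 / (0.35·0.4098 + 0.15·0.5902) ≈ 0.6183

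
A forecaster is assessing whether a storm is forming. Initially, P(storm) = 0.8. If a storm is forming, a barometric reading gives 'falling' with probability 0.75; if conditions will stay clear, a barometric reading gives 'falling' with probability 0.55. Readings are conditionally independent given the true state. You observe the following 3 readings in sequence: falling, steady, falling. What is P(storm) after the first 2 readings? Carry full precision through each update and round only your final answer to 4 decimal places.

0.7519

After 'falling': P(storm) = 0.75·0.8000 / (0.75·0.8000 + 0.55·0.2000) ≈ 0.8451
After 'steady': P(storm) = 0.25·0.8451 / (0.25·0.8451 + 0.45·0.1549) ≈ 0.7519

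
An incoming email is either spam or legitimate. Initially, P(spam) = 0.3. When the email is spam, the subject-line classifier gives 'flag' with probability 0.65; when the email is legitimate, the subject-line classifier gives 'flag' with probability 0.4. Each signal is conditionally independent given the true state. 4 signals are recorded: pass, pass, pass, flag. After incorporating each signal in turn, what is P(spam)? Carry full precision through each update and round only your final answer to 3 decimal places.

0.121

Apply Bayes' rule sequentially, carrying P(spam) forward.
After 'pass': P(spam) = 0.35·0.3000 / (0.35·0.3000 + 0.6·0.7000) ≈ 0.2000
After 'pass': P(spam) = 0.35·0.2000 / (0.35·0.2000 + 0.6·0.8000) ≈ 0.1273
After 'pass': P(spam) = 0.35·0.1273 / (0.35·0.1273 + 0.6·0.8727) ≈ 0.0784
After 'flag': P(spam) = 0.65·0.0784 / (0.65·0.0784 + 0.4·0.9216) ≈ 0.1214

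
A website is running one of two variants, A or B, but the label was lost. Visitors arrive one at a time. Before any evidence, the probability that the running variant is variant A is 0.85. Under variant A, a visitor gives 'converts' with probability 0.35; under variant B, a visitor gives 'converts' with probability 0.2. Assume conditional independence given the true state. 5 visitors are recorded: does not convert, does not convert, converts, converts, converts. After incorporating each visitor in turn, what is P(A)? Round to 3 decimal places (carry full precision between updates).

0.952

After 'does not convert': P(A) = 0.65·0.8500 / (0.65·0.8500 + 0.8·0.1500) ≈ 0.8216
After 'does not convert': P(A) = 0.65·0.8216 / (0.65·0.8216 + 0.8·0.1784) ≈ 0.7891
After 'converts': P(A) = 0.35·0.7891 / (0.35·0.7891 + 0.2·0.2109) ≈ 0.8675
After 'converts': P(A) = 0.35·0.8675 / (0.35·0.8675 + 0.2·0.1325) ≈ 0.9197
After 'converts': P(A) = 0.35·0.9197 / (0.35·0.9197 + 0.2·0.0803) ≈ 0.9525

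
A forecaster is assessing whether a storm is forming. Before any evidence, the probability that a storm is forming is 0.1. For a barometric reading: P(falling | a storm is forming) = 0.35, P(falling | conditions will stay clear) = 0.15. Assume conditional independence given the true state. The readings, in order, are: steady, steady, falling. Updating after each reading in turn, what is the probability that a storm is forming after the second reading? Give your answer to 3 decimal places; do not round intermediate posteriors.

Each posterior becomes the prior for the next update.
After 'steady': P(storm) = 0.65·0.1000 / (0.65·0.1000 + 0.85·0.9000) ≈ 0.0783
After 'steady': P(storm) = 0.65·0.0783 / (0.65·0.0783 + 0.85·0.9217) ≈ 0.0610

0.061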